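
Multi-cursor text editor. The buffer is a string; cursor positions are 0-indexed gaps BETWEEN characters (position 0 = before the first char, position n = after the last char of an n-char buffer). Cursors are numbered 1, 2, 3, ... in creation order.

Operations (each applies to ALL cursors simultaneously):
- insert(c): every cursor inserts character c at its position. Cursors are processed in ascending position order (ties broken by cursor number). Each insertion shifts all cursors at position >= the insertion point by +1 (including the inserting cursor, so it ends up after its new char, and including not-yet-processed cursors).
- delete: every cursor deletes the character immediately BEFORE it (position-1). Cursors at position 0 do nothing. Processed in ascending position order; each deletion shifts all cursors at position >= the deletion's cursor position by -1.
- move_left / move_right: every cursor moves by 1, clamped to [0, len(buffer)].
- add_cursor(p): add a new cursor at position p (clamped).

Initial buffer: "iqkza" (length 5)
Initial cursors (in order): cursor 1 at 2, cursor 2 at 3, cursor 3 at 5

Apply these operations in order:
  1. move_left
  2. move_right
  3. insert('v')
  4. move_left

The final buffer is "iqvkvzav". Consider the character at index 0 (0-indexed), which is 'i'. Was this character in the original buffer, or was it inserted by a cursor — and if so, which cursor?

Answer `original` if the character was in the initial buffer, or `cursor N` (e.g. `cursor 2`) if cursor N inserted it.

After op 1 (move_left): buffer="iqkza" (len 5), cursors c1@1 c2@2 c3@4, authorship .....
After op 2 (move_right): buffer="iqkza" (len 5), cursors c1@2 c2@3 c3@5, authorship .....
After op 3 (insert('v')): buffer="iqvkvzav" (len 8), cursors c1@3 c2@5 c3@8, authorship ..1.2..3
After op 4 (move_left): buffer="iqvkvzav" (len 8), cursors c1@2 c2@4 c3@7, authorship ..1.2..3
Authorship (.=original, N=cursor N): . . 1 . 2 . . 3
Index 0: author = original

Answer: original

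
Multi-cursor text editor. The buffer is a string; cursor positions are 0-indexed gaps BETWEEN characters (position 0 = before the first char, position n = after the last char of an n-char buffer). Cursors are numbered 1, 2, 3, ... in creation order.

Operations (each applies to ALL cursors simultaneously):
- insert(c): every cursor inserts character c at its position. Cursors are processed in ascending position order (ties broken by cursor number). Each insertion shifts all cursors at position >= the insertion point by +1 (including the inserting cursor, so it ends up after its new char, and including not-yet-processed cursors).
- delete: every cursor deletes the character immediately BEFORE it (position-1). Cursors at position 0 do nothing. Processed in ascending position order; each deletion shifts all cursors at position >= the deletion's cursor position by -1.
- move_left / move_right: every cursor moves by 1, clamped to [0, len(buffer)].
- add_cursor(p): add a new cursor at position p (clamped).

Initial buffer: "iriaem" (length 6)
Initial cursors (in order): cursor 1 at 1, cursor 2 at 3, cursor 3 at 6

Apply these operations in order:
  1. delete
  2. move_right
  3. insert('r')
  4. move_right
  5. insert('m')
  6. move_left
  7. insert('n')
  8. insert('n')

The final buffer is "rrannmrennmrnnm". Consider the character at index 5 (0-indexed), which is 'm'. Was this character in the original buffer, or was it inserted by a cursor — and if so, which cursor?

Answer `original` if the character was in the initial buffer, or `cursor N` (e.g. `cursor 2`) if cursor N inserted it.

Answer: cursor 1

Derivation:
After op 1 (delete): buffer="rae" (len 3), cursors c1@0 c2@1 c3@3, authorship ...
After op 2 (move_right): buffer="rae" (len 3), cursors c1@1 c2@2 c3@3, authorship ...
After op 3 (insert('r')): buffer="rrarer" (len 6), cursors c1@2 c2@4 c3@6, authorship .1.2.3
After op 4 (move_right): buffer="rrarer" (len 6), cursors c1@3 c2@5 c3@6, authorship .1.2.3
After op 5 (insert('m')): buffer="rramremrm" (len 9), cursors c1@4 c2@7 c3@9, authorship .1.12.233
After op 6 (move_left): buffer="rramremrm" (len 9), cursors c1@3 c2@6 c3@8, authorship .1.12.233
After op 7 (insert('n')): buffer="rranmrenmrnm" (len 12), cursors c1@4 c2@8 c3@11, authorship .1.112.22333
After op 8 (insert('n')): buffer="rrannmrennmrnnm" (len 15), cursors c1@5 c2@10 c3@14, authorship .1.1112.2223333
Authorship (.=original, N=cursor N): . 1 . 1 1 1 2 . 2 2 2 3 3 3 3
Index 5: author = 1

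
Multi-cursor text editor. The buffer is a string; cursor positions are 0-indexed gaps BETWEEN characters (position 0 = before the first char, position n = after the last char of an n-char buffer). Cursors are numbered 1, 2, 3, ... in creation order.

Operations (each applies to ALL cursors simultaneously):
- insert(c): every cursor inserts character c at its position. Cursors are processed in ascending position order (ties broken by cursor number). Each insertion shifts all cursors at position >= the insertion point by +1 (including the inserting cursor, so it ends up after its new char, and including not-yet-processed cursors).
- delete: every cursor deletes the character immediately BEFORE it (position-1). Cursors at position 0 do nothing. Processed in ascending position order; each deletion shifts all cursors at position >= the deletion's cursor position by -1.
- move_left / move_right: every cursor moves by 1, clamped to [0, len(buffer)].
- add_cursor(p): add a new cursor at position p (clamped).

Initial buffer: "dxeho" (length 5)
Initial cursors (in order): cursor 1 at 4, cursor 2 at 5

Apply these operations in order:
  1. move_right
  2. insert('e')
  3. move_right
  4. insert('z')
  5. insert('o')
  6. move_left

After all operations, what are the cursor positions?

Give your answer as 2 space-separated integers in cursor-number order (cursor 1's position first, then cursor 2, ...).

Answer: 10 10

Derivation:
After op 1 (move_right): buffer="dxeho" (len 5), cursors c1@5 c2@5, authorship .....
After op 2 (insert('e')): buffer="dxehoee" (len 7), cursors c1@7 c2@7, authorship .....12
After op 3 (move_right): buffer="dxehoee" (len 7), cursors c1@7 c2@7, authorship .....12
After op 4 (insert('z')): buffer="dxehoeezz" (len 9), cursors c1@9 c2@9, authorship .....1212
After op 5 (insert('o')): buffer="dxehoeezzoo" (len 11), cursors c1@11 c2@11, authorship .....121212
After op 6 (move_left): buffer="dxehoeezzoo" (len 11), cursors c1@10 c2@10, authorship .....121212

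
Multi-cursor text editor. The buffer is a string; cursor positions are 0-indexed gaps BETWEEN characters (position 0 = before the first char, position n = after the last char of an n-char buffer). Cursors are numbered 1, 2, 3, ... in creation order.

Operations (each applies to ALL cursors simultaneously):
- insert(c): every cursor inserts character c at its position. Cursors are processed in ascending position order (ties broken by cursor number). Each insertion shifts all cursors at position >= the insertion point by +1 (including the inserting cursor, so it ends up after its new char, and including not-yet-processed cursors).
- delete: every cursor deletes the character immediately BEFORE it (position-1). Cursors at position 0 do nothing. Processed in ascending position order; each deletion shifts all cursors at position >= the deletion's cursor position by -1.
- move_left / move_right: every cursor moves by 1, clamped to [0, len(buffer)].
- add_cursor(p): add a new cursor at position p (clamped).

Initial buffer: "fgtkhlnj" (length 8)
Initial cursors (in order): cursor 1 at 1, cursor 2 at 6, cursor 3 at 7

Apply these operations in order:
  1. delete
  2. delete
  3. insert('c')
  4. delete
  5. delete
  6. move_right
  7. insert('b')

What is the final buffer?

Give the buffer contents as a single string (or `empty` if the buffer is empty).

After op 1 (delete): buffer="gtkhj" (len 5), cursors c1@0 c2@4 c3@4, authorship .....
After op 2 (delete): buffer="gtj" (len 3), cursors c1@0 c2@2 c3@2, authorship ...
After op 3 (insert('c')): buffer="cgtccj" (len 6), cursors c1@1 c2@5 c3@5, authorship 1..23.
After op 4 (delete): buffer="gtj" (len 3), cursors c1@0 c2@2 c3@2, authorship ...
After op 5 (delete): buffer="j" (len 1), cursors c1@0 c2@0 c3@0, authorship .
After op 6 (move_right): buffer="j" (len 1), cursors c1@1 c2@1 c3@1, authorship .
After op 7 (insert('b')): buffer="jbbb" (len 4), cursors c1@4 c2@4 c3@4, authorship .123

Answer: jbbb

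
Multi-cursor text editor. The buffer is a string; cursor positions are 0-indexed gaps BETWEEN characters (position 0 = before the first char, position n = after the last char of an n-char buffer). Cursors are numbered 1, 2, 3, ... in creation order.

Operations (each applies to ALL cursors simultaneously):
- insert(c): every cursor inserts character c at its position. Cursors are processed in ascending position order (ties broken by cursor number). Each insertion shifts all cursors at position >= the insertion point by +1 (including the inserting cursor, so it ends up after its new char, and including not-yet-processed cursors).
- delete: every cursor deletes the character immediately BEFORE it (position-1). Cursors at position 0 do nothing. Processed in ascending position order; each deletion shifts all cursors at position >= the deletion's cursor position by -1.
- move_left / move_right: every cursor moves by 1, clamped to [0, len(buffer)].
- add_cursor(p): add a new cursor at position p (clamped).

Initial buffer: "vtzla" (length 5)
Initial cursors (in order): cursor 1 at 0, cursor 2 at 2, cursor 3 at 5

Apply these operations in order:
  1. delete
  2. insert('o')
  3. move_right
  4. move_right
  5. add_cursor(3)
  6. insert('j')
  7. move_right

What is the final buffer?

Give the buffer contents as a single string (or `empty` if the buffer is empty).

Answer: ovojjzljoj

Derivation:
After op 1 (delete): buffer="vzl" (len 3), cursors c1@0 c2@1 c3@3, authorship ...
After op 2 (insert('o')): buffer="ovozlo" (len 6), cursors c1@1 c2@3 c3@6, authorship 1.2..3
After op 3 (move_right): buffer="ovozlo" (len 6), cursors c1@2 c2@4 c3@6, authorship 1.2..3
After op 4 (move_right): buffer="ovozlo" (len 6), cursors c1@3 c2@5 c3@6, authorship 1.2..3
After op 5 (add_cursor(3)): buffer="ovozlo" (len 6), cursors c1@3 c4@3 c2@5 c3@6, authorship 1.2..3
After op 6 (insert('j')): buffer="ovojjzljoj" (len 10), cursors c1@5 c4@5 c2@8 c3@10, authorship 1.214..233
After op 7 (move_right): buffer="ovojjzljoj" (len 10), cursors c1@6 c4@6 c2@9 c3@10, authorship 1.214..233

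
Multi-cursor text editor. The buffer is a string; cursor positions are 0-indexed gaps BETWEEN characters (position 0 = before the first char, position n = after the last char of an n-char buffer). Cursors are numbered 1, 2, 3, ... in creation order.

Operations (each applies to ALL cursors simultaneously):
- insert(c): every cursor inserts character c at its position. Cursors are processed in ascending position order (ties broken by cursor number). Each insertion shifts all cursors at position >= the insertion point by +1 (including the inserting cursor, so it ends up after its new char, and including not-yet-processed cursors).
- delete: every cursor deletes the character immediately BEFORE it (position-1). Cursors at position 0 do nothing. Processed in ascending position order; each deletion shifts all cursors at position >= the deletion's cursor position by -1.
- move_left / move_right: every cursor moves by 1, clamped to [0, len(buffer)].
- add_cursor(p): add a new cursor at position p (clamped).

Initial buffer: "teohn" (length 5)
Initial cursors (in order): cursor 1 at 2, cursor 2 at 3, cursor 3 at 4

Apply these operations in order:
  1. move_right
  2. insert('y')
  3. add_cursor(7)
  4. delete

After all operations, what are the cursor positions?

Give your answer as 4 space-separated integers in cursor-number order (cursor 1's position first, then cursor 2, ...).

After op 1 (move_right): buffer="teohn" (len 5), cursors c1@3 c2@4 c3@5, authorship .....
After op 2 (insert('y')): buffer="teoyhyny" (len 8), cursors c1@4 c2@6 c3@8, authorship ...1.2.3
After op 3 (add_cursor(7)): buffer="teoyhyny" (len 8), cursors c1@4 c2@6 c4@7 c3@8, authorship ...1.2.3
After op 4 (delete): buffer="teoh" (len 4), cursors c1@3 c2@4 c3@4 c4@4, authorship ....

Answer: 3 4 4 4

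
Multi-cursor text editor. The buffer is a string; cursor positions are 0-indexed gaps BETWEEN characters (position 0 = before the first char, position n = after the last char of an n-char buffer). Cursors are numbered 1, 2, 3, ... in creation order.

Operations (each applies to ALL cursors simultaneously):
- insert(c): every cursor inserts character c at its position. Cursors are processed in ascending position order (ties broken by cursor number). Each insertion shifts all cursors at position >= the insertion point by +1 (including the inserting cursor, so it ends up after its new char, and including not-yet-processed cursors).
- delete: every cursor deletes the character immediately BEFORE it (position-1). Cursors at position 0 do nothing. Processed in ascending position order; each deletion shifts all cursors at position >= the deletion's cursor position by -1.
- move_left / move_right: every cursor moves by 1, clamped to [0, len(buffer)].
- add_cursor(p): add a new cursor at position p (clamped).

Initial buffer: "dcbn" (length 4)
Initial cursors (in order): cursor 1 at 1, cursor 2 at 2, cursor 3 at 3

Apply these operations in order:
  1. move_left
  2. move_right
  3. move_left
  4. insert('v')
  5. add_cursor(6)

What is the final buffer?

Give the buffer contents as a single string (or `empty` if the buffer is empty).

Answer: vdvcvbn

Derivation:
After op 1 (move_left): buffer="dcbn" (len 4), cursors c1@0 c2@1 c3@2, authorship ....
After op 2 (move_right): buffer="dcbn" (len 4), cursors c1@1 c2@2 c3@3, authorship ....
After op 3 (move_left): buffer="dcbn" (len 4), cursors c1@0 c2@1 c3@2, authorship ....
After op 4 (insert('v')): buffer="vdvcvbn" (len 7), cursors c1@1 c2@3 c3@5, authorship 1.2.3..
After op 5 (add_cursor(6)): buffer="vdvcvbn" (len 7), cursors c1@1 c2@3 c3@5 c4@6, authorship 1.2.3..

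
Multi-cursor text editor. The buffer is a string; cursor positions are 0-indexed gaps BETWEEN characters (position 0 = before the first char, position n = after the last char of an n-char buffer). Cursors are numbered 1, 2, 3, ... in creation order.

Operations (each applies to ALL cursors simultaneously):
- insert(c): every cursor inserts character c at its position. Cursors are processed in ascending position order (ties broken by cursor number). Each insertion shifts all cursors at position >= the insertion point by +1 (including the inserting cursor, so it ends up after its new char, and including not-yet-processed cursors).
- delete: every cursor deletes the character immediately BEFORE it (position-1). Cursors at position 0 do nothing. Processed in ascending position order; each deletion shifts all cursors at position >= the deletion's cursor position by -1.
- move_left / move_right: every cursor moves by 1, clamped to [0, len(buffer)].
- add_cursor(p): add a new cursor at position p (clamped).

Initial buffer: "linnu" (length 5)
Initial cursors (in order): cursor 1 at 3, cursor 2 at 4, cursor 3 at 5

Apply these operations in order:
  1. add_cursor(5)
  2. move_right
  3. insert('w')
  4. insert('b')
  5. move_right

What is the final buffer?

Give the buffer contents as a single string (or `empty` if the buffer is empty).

Answer: linnwbuwwwbbb

Derivation:
After op 1 (add_cursor(5)): buffer="linnu" (len 5), cursors c1@3 c2@4 c3@5 c4@5, authorship .....
After op 2 (move_right): buffer="linnu" (len 5), cursors c1@4 c2@5 c3@5 c4@5, authorship .....
After op 3 (insert('w')): buffer="linnwuwww" (len 9), cursors c1@5 c2@9 c3@9 c4@9, authorship ....1.234
After op 4 (insert('b')): buffer="linnwbuwwwbbb" (len 13), cursors c1@6 c2@13 c3@13 c4@13, authorship ....11.234234
After op 5 (move_right): buffer="linnwbuwwwbbb" (len 13), cursors c1@7 c2@13 c3@13 c4@13, authorship ....11.234234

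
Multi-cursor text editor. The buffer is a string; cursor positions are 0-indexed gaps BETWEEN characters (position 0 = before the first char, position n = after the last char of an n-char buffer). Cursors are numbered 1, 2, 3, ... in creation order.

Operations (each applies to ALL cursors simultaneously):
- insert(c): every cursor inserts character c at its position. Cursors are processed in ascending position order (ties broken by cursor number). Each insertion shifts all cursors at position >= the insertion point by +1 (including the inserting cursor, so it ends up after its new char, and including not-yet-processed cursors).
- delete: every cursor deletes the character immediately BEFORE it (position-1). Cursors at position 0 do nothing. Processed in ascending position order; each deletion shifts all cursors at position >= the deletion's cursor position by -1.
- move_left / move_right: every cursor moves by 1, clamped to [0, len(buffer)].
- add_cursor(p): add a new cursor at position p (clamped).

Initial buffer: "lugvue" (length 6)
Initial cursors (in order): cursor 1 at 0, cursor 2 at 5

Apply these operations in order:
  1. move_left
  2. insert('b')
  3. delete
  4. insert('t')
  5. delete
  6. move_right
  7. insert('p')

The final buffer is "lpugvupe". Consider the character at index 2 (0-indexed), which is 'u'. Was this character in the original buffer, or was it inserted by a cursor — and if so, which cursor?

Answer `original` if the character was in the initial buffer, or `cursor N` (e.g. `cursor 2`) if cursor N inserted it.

After op 1 (move_left): buffer="lugvue" (len 6), cursors c1@0 c2@4, authorship ......
After op 2 (insert('b')): buffer="blugvbue" (len 8), cursors c1@1 c2@6, authorship 1....2..
After op 3 (delete): buffer="lugvue" (len 6), cursors c1@0 c2@4, authorship ......
After op 4 (insert('t')): buffer="tlugvtue" (len 8), cursors c1@1 c2@6, authorship 1....2..
After op 5 (delete): buffer="lugvue" (len 6), cursors c1@0 c2@4, authorship ......
After op 6 (move_right): buffer="lugvue" (len 6), cursors c1@1 c2@5, authorship ......
After op 7 (insert('p')): buffer="lpugvupe" (len 8), cursors c1@2 c2@7, authorship .1....2.
Authorship (.=original, N=cursor N): . 1 . . . . 2 .
Index 2: author = original

Answer: original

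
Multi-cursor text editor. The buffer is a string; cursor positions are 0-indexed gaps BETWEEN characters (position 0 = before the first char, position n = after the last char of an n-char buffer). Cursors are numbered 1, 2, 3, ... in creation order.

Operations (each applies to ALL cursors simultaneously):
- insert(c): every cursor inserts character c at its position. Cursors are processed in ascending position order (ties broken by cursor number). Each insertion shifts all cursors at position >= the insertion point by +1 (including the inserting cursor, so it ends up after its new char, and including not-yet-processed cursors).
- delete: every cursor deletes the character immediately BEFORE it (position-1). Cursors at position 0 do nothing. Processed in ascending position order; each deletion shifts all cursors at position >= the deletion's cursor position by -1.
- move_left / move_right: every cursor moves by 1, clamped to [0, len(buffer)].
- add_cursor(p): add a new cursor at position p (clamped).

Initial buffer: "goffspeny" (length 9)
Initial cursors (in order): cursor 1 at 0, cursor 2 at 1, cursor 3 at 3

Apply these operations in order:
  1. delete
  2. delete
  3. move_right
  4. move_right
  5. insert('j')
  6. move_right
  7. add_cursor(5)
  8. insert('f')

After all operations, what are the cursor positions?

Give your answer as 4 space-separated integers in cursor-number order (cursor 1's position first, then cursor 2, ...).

Answer: 10 10 10 6

Derivation:
After op 1 (delete): buffer="ofspeny" (len 7), cursors c1@0 c2@0 c3@1, authorship .......
After op 2 (delete): buffer="fspeny" (len 6), cursors c1@0 c2@0 c3@0, authorship ......
After op 3 (move_right): buffer="fspeny" (len 6), cursors c1@1 c2@1 c3@1, authorship ......
After op 4 (move_right): buffer="fspeny" (len 6), cursors c1@2 c2@2 c3@2, authorship ......
After op 5 (insert('j')): buffer="fsjjjpeny" (len 9), cursors c1@5 c2@5 c3@5, authorship ..123....
After op 6 (move_right): buffer="fsjjjpeny" (len 9), cursors c1@6 c2@6 c3@6, authorship ..123....
After op 7 (add_cursor(5)): buffer="fsjjjpeny" (len 9), cursors c4@5 c1@6 c2@6 c3@6, authorship ..123....
After op 8 (insert('f')): buffer="fsjjjfpfffeny" (len 13), cursors c4@6 c1@10 c2@10 c3@10, authorship ..1234.123...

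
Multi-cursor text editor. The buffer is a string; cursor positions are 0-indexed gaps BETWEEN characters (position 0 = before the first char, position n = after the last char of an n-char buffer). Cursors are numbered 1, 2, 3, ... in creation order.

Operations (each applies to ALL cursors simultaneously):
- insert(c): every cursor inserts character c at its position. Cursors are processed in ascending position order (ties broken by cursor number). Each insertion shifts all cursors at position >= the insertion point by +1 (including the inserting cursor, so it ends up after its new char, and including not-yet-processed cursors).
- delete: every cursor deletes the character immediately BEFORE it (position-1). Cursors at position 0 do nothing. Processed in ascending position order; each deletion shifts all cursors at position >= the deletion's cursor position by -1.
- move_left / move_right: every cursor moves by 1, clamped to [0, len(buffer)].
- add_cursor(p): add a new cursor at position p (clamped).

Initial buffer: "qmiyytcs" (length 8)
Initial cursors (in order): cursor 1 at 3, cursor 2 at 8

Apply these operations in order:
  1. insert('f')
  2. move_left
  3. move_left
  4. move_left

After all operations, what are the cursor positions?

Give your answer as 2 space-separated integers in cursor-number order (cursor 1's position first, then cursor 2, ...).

Answer: 1 7

Derivation:
After op 1 (insert('f')): buffer="qmifyytcsf" (len 10), cursors c1@4 c2@10, authorship ...1.....2
After op 2 (move_left): buffer="qmifyytcsf" (len 10), cursors c1@3 c2@9, authorship ...1.....2
After op 3 (move_left): buffer="qmifyytcsf" (len 10), cursors c1@2 c2@8, authorship ...1.....2
After op 4 (move_left): buffer="qmifyytcsf" (len 10), cursors c1@1 c2@7, authorship ...1.....2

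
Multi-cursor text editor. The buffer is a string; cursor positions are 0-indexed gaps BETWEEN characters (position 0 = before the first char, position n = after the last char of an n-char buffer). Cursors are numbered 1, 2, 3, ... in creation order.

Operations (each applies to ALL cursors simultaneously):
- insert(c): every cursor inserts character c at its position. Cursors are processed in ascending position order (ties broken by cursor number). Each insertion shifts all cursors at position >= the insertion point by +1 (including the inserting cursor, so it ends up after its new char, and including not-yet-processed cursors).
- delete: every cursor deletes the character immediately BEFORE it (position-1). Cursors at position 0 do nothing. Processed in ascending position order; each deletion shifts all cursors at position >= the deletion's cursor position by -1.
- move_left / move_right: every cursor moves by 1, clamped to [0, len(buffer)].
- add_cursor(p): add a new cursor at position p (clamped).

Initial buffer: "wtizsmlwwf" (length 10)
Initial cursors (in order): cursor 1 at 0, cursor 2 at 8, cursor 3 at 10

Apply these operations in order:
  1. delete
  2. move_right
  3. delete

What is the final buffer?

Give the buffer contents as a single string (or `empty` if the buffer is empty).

After op 1 (delete): buffer="wtizsmlw" (len 8), cursors c1@0 c2@7 c3@8, authorship ........
After op 2 (move_right): buffer="wtizsmlw" (len 8), cursors c1@1 c2@8 c3@8, authorship ........
After op 3 (delete): buffer="tizsm" (len 5), cursors c1@0 c2@5 c3@5, authorship .....

Answer: tizsm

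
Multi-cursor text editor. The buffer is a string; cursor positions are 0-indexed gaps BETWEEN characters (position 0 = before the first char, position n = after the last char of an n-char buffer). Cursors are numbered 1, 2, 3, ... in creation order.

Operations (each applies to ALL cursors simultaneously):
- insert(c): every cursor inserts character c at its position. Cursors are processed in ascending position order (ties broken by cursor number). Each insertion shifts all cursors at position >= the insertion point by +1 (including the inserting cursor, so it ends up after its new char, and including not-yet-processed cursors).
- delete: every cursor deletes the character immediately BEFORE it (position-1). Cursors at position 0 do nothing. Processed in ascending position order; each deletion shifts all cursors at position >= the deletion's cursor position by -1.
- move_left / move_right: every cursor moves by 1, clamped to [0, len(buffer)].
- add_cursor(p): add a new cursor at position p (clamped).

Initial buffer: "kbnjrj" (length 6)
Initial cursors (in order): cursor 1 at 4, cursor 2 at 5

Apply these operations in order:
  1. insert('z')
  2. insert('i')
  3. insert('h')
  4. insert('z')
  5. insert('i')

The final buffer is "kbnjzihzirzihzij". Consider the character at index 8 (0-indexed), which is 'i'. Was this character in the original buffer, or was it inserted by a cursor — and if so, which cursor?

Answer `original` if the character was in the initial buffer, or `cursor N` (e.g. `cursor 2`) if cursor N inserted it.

After op 1 (insert('z')): buffer="kbnjzrzj" (len 8), cursors c1@5 c2@7, authorship ....1.2.
After op 2 (insert('i')): buffer="kbnjzirzij" (len 10), cursors c1@6 c2@9, authorship ....11.22.
After op 3 (insert('h')): buffer="kbnjzihrzihj" (len 12), cursors c1@7 c2@11, authorship ....111.222.
After op 4 (insert('z')): buffer="kbnjzihzrzihzj" (len 14), cursors c1@8 c2@13, authorship ....1111.2222.
After op 5 (insert('i')): buffer="kbnjzihzirzihzij" (len 16), cursors c1@9 c2@15, authorship ....11111.22222.
Authorship (.=original, N=cursor N): . . . . 1 1 1 1 1 . 2 2 2 2 2 .
Index 8: author = 1

Answer: cursor 1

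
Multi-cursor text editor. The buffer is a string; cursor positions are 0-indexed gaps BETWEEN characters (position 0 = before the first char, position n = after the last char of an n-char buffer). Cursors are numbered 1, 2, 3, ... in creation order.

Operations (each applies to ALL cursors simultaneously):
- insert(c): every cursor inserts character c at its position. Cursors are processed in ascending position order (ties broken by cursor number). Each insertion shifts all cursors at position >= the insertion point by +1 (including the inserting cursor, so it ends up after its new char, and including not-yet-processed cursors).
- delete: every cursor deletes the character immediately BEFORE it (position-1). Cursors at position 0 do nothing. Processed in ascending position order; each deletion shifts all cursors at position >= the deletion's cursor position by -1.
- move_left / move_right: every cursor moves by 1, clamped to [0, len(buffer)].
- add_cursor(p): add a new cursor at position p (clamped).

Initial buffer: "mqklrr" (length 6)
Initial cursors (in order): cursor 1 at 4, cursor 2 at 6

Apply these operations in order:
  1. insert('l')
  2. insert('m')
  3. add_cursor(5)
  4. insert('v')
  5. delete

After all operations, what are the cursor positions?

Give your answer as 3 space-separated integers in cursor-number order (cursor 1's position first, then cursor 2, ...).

Answer: 6 10 5

Derivation:
After op 1 (insert('l')): buffer="mqkllrrl" (len 8), cursors c1@5 c2@8, authorship ....1..2
After op 2 (insert('m')): buffer="mqkllmrrlm" (len 10), cursors c1@6 c2@10, authorship ....11..22
After op 3 (add_cursor(5)): buffer="mqkllmrrlm" (len 10), cursors c3@5 c1@6 c2@10, authorship ....11..22
After op 4 (insert('v')): buffer="mqkllvmvrrlmv" (len 13), cursors c3@6 c1@8 c2@13, authorship ....1311..222
After op 5 (delete): buffer="mqkllmrrlm" (len 10), cursors c3@5 c1@6 c2@10, authorship ....11..22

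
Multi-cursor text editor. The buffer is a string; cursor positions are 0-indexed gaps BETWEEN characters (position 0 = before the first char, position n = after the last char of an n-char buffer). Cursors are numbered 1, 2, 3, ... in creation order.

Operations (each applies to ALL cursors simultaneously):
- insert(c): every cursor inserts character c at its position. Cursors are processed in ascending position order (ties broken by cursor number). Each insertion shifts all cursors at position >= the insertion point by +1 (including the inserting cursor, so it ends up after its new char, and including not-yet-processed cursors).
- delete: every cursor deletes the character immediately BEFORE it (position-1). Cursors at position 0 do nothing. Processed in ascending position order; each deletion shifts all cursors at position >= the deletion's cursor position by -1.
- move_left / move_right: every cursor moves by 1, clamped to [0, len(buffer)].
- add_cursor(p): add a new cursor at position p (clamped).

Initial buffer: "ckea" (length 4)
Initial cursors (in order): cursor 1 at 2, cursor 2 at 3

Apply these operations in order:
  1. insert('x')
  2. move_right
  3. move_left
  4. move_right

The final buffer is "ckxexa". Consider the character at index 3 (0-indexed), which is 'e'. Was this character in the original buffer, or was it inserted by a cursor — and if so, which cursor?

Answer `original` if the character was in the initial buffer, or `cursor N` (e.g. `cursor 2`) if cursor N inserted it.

Answer: original

Derivation:
After op 1 (insert('x')): buffer="ckxexa" (len 6), cursors c1@3 c2@5, authorship ..1.2.
After op 2 (move_right): buffer="ckxexa" (len 6), cursors c1@4 c2@6, authorship ..1.2.
After op 3 (move_left): buffer="ckxexa" (len 6), cursors c1@3 c2@5, authorship ..1.2.
After op 4 (move_right): buffer="ckxexa" (len 6), cursors c1@4 c2@6, authorship ..1.2.
Authorship (.=original, N=cursor N): . . 1 . 2 .
Index 3: author = original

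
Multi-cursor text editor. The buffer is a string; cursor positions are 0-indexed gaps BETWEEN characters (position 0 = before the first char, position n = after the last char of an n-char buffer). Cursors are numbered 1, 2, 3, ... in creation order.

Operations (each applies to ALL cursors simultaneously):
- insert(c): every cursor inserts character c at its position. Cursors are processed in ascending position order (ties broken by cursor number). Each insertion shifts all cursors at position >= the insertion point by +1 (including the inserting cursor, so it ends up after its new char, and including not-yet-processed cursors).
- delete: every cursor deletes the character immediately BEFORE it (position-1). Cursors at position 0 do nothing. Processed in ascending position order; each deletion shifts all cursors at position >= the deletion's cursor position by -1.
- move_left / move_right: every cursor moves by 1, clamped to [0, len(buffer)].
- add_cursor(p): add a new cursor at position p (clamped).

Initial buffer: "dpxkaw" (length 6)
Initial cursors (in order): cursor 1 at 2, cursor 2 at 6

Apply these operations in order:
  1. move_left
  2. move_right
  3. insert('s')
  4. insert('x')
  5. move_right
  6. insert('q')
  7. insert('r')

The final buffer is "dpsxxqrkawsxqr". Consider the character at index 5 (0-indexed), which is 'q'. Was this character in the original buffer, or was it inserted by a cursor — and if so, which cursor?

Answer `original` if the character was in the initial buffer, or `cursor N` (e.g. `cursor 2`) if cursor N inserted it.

Answer: cursor 1

Derivation:
After op 1 (move_left): buffer="dpxkaw" (len 6), cursors c1@1 c2@5, authorship ......
After op 2 (move_right): buffer="dpxkaw" (len 6), cursors c1@2 c2@6, authorship ......
After op 3 (insert('s')): buffer="dpsxkaws" (len 8), cursors c1@3 c2@8, authorship ..1....2
After op 4 (insert('x')): buffer="dpsxxkawsx" (len 10), cursors c1@4 c2@10, authorship ..11....22
After op 5 (move_right): buffer="dpsxxkawsx" (len 10), cursors c1@5 c2@10, authorship ..11....22
After op 6 (insert('q')): buffer="dpsxxqkawsxq" (len 12), cursors c1@6 c2@12, authorship ..11.1...222
After op 7 (insert('r')): buffer="dpsxxqrkawsxqr" (len 14), cursors c1@7 c2@14, authorship ..11.11...2222
Authorship (.=original, N=cursor N): . . 1 1 . 1 1 . . . 2 2 2 2
Index 5: author = 1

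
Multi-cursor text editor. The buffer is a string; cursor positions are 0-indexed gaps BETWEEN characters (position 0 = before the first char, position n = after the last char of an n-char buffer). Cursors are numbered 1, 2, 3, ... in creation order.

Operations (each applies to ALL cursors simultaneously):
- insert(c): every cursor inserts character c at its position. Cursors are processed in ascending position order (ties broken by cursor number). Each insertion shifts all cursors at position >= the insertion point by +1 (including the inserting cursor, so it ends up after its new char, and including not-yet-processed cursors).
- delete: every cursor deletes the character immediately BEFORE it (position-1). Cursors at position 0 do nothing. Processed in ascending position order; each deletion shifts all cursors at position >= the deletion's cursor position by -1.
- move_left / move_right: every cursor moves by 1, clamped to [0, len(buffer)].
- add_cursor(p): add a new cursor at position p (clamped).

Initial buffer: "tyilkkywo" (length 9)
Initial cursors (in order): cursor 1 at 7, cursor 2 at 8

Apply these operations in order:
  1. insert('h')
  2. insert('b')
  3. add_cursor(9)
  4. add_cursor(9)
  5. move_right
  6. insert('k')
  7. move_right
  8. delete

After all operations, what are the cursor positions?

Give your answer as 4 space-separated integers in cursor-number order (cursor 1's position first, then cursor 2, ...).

After op 1 (insert('h')): buffer="tyilkkyhwho" (len 11), cursors c1@8 c2@10, authorship .......1.2.
After op 2 (insert('b')): buffer="tyilkkyhbwhbo" (len 13), cursors c1@9 c2@12, authorship .......11.22.
After op 3 (add_cursor(9)): buffer="tyilkkyhbwhbo" (len 13), cursors c1@9 c3@9 c2@12, authorship .......11.22.
After op 4 (add_cursor(9)): buffer="tyilkkyhbwhbo" (len 13), cursors c1@9 c3@9 c4@9 c2@12, authorship .......11.22.
After op 5 (move_right): buffer="tyilkkyhbwhbo" (len 13), cursors c1@10 c3@10 c4@10 c2@13, authorship .......11.22.
After op 6 (insert('k')): buffer="tyilkkyhbwkkkhbok" (len 17), cursors c1@13 c3@13 c4@13 c2@17, authorship .......11.13422.2
After op 7 (move_right): buffer="tyilkkyhbwkkkhbok" (len 17), cursors c1@14 c3@14 c4@14 c2@17, authorship .......11.13422.2
After op 8 (delete): buffer="tyilkkyhbwkbo" (len 13), cursors c1@11 c3@11 c4@11 c2@13, authorship .......11.12.

Answer: 11 13 11 11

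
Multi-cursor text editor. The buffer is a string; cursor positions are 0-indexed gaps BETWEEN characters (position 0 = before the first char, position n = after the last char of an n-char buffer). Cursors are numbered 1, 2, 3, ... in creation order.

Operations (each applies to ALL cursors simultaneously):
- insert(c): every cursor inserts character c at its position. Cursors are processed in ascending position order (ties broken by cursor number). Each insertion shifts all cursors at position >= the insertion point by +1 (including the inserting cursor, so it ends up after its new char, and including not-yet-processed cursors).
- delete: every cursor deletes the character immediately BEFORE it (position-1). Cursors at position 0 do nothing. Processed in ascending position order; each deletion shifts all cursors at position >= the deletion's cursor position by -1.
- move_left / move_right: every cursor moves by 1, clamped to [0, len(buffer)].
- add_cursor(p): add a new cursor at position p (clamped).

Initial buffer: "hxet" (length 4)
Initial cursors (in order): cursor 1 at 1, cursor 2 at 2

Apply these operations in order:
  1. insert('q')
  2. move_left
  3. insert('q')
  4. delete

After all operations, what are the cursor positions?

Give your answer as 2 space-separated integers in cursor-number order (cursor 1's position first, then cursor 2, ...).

After op 1 (insert('q')): buffer="hqxqet" (len 6), cursors c1@2 c2@4, authorship .1.2..
After op 2 (move_left): buffer="hqxqet" (len 6), cursors c1@1 c2@3, authorship .1.2..
After op 3 (insert('q')): buffer="hqqxqqet" (len 8), cursors c1@2 c2@5, authorship .11.22..
After op 4 (delete): buffer="hqxqet" (len 6), cursors c1@1 c2@3, authorship .1.2..

Answer: 1 3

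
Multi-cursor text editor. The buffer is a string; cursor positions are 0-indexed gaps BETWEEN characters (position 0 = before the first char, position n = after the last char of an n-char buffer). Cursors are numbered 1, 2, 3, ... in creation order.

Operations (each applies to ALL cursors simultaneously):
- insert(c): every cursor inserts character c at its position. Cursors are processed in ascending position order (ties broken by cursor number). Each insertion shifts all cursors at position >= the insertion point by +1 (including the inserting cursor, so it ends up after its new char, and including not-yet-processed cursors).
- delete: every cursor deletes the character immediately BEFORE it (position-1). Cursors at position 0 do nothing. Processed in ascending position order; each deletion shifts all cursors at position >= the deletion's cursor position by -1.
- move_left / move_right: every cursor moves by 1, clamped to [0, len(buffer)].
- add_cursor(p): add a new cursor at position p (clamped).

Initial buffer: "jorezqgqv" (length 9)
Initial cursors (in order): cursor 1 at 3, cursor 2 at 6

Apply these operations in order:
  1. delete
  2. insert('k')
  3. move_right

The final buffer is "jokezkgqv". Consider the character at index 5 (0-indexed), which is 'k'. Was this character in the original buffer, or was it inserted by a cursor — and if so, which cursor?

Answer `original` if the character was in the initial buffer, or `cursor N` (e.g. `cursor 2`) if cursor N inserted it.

After op 1 (delete): buffer="joezgqv" (len 7), cursors c1@2 c2@4, authorship .......
After op 2 (insert('k')): buffer="jokezkgqv" (len 9), cursors c1@3 c2@6, authorship ..1..2...
After op 3 (move_right): buffer="jokezkgqv" (len 9), cursors c1@4 c2@7, authorship ..1..2...
Authorship (.=original, N=cursor N): . . 1 . . 2 . . .
Index 5: author = 2

Answer: cursor 2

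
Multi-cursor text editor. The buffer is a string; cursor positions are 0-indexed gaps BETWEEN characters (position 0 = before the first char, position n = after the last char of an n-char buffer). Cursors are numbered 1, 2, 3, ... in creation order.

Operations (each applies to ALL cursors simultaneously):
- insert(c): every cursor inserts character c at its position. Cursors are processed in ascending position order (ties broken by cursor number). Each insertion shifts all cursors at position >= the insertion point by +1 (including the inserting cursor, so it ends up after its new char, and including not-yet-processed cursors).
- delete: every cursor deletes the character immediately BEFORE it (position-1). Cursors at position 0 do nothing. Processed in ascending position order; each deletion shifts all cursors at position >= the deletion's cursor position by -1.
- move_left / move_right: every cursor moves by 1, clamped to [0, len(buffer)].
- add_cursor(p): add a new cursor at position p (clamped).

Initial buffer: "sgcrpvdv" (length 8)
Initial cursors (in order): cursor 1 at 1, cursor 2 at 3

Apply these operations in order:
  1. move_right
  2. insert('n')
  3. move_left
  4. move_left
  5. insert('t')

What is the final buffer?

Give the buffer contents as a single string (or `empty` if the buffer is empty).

Answer: stgnctrnpvdv

Derivation:
After op 1 (move_right): buffer="sgcrpvdv" (len 8), cursors c1@2 c2@4, authorship ........
After op 2 (insert('n')): buffer="sgncrnpvdv" (len 10), cursors c1@3 c2@6, authorship ..1..2....
After op 3 (move_left): buffer="sgncrnpvdv" (len 10), cursors c1@2 c2@5, authorship ..1..2....
After op 4 (move_left): buffer="sgncrnpvdv" (len 10), cursors c1@1 c2@4, authorship ..1..2....
After op 5 (insert('t')): buffer="stgnctrnpvdv" (len 12), cursors c1@2 c2@6, authorship .1.1.2.2....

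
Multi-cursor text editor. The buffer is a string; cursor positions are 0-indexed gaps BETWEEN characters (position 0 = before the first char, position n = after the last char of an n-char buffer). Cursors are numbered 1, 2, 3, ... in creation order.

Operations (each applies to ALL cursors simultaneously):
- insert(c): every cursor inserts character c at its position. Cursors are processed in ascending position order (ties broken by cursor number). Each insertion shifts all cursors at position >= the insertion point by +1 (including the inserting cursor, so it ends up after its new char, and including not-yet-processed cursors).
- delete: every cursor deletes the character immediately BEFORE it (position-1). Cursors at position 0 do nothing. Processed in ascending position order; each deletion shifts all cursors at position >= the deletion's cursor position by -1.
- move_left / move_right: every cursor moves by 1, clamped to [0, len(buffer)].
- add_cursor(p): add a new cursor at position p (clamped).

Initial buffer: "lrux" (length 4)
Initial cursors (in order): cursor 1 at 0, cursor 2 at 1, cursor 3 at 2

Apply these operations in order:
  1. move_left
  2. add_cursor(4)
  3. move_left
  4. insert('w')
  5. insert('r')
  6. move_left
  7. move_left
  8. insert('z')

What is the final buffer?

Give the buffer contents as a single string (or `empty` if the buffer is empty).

After op 1 (move_left): buffer="lrux" (len 4), cursors c1@0 c2@0 c3@1, authorship ....
After op 2 (add_cursor(4)): buffer="lrux" (len 4), cursors c1@0 c2@0 c3@1 c4@4, authorship ....
After op 3 (move_left): buffer="lrux" (len 4), cursors c1@0 c2@0 c3@0 c4@3, authorship ....
After op 4 (insert('w')): buffer="wwwlruwx" (len 8), cursors c1@3 c2@3 c3@3 c4@7, authorship 123...4.
After op 5 (insert('r')): buffer="wwwrrrlruwrx" (len 12), cursors c1@6 c2@6 c3@6 c4@11, authorship 123123...44.
After op 6 (move_left): buffer="wwwrrrlruwrx" (len 12), cursors c1@5 c2@5 c3@5 c4@10, authorship 123123...44.
After op 7 (move_left): buffer="wwwrrrlruwrx" (len 12), cursors c1@4 c2@4 c3@4 c4@9, authorship 123123...44.
After op 8 (insert('z')): buffer="wwwrzzzrrlruzwrx" (len 16), cursors c1@7 c2@7 c3@7 c4@13, authorship 123112323...444.

Answer: wwwrzzzrrlruzwrx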